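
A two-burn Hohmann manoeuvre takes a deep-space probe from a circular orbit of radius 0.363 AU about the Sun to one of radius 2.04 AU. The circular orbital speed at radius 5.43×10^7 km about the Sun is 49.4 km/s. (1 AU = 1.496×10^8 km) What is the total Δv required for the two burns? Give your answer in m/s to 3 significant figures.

From the circular-orbit relation v² = μ/r at r = 5.43×10^7 km: μ = v²r = (49.4)² × 5.43×10^7 = 1.32512×10^11 km³/s².
In km: r₁ = 0.363 × 1.496×10^8 = 5.43048×10^7 km; r₂ = 2.04 × 1.496×10^8 = 3.05184×10^8 km.
Transfer-ellipse semi-major axis a_t = (r₁ + r₂)/2 = (5.43048×10^7 + 3.05184×10^8)/2 = 1.797444×10^8 km.
Circular speed at r₁: v₁ = √(μ/r₁) = √(1.32512×10^11/5.43048×10^7) = 49.40 km/s.
On the transfer ellipse at r₁, v² = μ(2/r − 1/a) gives v_p = √[μ(2/r₁ − 1/a_t)] = 64.37 km/s.
First burn Δv₁ = |v_p − v₁| = 14.97 km/s.
At r₂, v₂ = √(μ/r₂) = 20.8375 km/s.
Transfer-orbit speed at r₂: v_a = √[μ(2/r₂ − 1/a_t)] = 11.4535 km/s.
Second burn Δv₂ = |v₂ − v_a| = 9.384 km/s.
Total Δv = Δv₁ + Δv₂ = 24.35 km/s.

Δv = 24400 m/s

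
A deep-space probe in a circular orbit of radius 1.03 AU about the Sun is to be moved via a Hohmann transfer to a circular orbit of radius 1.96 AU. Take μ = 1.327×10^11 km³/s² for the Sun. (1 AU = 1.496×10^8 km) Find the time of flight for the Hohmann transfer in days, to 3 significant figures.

t = 334 days

In km: r₁ = 1.03 × 1.496×10^8 = 1.54088×10^8 km; r₂ = 1.96 × 1.496×10^8 = 2.93216×10^8 km.
The Hohmann ellipse has a_t = (r₁ + r₂)/2 = 2.23652×10^8 km.
Transfer time t = π√(a_t³/μ) = π√((2.23652×10^8)³ / 1.327×10^11) = 2.885×10^7 s.
Converting: 2.885×10^7 s ÷ 86400 s/day = 334 days.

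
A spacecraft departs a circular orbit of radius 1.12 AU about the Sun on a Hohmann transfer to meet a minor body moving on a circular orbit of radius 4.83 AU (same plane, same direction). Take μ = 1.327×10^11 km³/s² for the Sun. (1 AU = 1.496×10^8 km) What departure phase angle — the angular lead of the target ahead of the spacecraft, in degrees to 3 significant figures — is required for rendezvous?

In km: r₁ = 1.12 × 1.496×10^8 = 1.67552×10^8 km; r₂ = 4.83 × 1.496×10^8 = 7.22568×10^8 km.
The Hohmann ellipse has a_t = (r₁ + r₂)/2 = 4.4506×10^8 km.
Transfer time t = π√(a_t³/μ) = 8.09734×10^7 s.
The target's mean motion on its circular orbit is ω₂ = √(μ/r₂³) = 1.87550×10^-8 rad/s.
Angle swept by the target during transfer: ω₂·t = 1.51866 rad = 87.01°.
The spacecraft traverses 180° on the transfer ellipse, so the target must lead by 180° − 87.01° = 93.0°.

φ = 93.0°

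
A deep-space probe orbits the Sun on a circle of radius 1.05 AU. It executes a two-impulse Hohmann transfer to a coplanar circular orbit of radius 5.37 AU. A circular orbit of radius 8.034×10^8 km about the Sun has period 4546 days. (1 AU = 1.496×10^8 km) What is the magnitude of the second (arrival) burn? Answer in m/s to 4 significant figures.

From Kepler's third law T² = 4π²r³/μ at r = 8.034×10^8 km, T = 4546 days = 4546 × 86400 s = 3.927744×10^8 s: μ = 4π²r³/T² = 1.32699×10^11 km³/s².
In km: r₁ = 1.05 × 1.496×10^8 = 1.5708×10^8 km; r₂ = 5.37 × 1.496×10^8 = 8.03352×10^8 km.
Transfer-ellipse semi-major axis a_t = (r₁ + r₂)/2 = (1.5708×10^8 + 8.03352×10^8)/2 = 4.80216×10^8 km.
Circular speed at r = 8.03352×10^8 km: v_c = √(μ/r) = 12.8523 km/s.
Transfer-orbit speed at the same r (vis-viva, a = a_t): v_t = √[μ(2/r − 1/a_t)] = 7.35061 km/s.
Δv₂ = |v_t − v_c| = |7.35061 − 12.8523| = 5.502 km/s.

Δv₂ = 5502 m/s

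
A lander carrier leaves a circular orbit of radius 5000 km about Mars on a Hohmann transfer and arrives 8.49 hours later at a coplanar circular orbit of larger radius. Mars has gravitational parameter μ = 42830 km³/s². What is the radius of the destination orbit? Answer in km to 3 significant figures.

Transfer time t = 8.49 hours = 30564 s, and t = π√(a_t³/μ).
So a_t = (μ t²/π²)^(1/3) = (42830 × (30564)² / π²)^(1/3) = 15945 km.
Since a_t = (r₁ + r₂)/2, r₂ = 2a_t − r₁ = 2×15945 − 5000 = 26890 km.

r₂ = 26900 km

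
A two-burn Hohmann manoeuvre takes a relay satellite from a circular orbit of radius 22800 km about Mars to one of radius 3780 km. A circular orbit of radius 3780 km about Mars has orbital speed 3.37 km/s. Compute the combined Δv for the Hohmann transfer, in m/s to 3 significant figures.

Δv = 1680 m/s

From the circular-orbit relation v² = μ/r at r = 3780 km: μ = v²r = (3.37)² × 3780 = 42929.1 km³/s².
The Hohmann ellipse has a_t = (r₁ + r₂)/2 = 13290 km.
At r₁ the circular-orbit speed is v₁ = √(μ/r₁) = 1.3722 km/s.
Transfer-orbit speed at r₁ (v² = μ(2/r − 1/a)): v_a = √[μ(2/r₁ − 1/a_t)] = 0.73180 km/s.
First burn Δv₁ = |v_a − v₁| = 0.6404 km/s.
At r₂, v₂ = √(μ/r₂) = 3.370 km/s.
Transfer-orbit speed at r₂: v_p = √[μ(2/r₂ − 1/a_t)] = 4.414 km/s.
Second burn Δv₂ = |v₂ − v_p| = 1.044 km/s.
Total Δv = Δv₁ + Δv₂ = 1.684 km/s.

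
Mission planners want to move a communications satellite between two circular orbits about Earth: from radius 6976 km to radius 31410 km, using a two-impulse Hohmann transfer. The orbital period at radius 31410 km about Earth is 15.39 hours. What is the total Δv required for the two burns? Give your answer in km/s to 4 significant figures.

Δv = 3.525 km/s

From Kepler's third law T² = 4π²r³/μ at r = 31410 km, T = 15.39 hours = 15.39 × 3600 s = 55404 s: μ = 4π²r³/T² = 3.98549×10^5 km³/s².
The Hohmann ellipse has a_t = (r₁ + r₂)/2 = 19193 km.
Circular speed at r₁: v₁ = √(μ/r₁) = √(3.98549×10^5/6976) = 7.55853 km/s.
On the transfer ellipse at r₁, vis-viva gives v_p = √[μ(2/r₁ − 1/a_t)] = 9.66941 km/s.
First burn Δv₁ = |v_p − v₁| = 2.11088 km/s.
Circular speed at r₂: v₂ = √(μ/r₂) = 3.562105 km/s.
Transfer-orbit speed at r₂: v_a = √[μ(2/r₂ − 1/a_t)] = 2.147526 km/s.
Second burn Δv₂ = |v₂ − v_a| = 1.41458 km/s.
Δv = Δv₁ + Δv₂ = 2.11088 + 1.41458 = 3.525 km/s.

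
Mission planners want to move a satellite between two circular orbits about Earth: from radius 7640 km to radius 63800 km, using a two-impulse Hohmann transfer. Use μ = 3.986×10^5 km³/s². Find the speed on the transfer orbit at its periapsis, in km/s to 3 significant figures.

The Hohmann ellipse has a_t = (r₁ + r₂)/2 = 35720 km.
At periapsis, r = 7640 km.
Vis-viva: v = √[μ(2/r − 1/a_t)] = √[3.986×10^5 × (2/7640 − 1/35720)] = 9.653 km/s.

v = 9.65 km/s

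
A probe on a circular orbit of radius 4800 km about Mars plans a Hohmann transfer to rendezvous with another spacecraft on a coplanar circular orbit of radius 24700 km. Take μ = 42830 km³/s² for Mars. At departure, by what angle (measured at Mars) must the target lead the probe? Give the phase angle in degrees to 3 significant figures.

The Hohmann ellipse has a_t = (r₁ + r₂)/2 = 14750 km.
Transfer time t = π√(a_t³/μ) = 27193 s.
The target's mean motion on its circular orbit is ω₂ = √(μ/r₂³) = 5.3312×10^-5 rad/s.
Angle swept by the target during transfer: ω₂·t = 1.4497 rad = 83.06°.
Arrival is 180° from departure on the ellipse, so φ = 180° − 83.06° = 96.9°.

φ = 96.9°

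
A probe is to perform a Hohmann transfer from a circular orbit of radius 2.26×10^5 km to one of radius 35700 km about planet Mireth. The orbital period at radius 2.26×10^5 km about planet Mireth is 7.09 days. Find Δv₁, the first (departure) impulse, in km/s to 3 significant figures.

From Kepler's third law T² = 4π²r³/μ at r = 2.26×10^5 km, T = 7.09 days = 7.09 × 86400 s = 6.12576×10^5 s: μ = 4π²r³/T² = 1.21441×10^6 km³/s².
Transfer-ellipse semi-major axis a_t = (r₁ + r₂)/2 = (2.260×10^5 + 35700)/2 = 1.3085×10^5 km.
On the circular orbit at r = 2.260×10^5 km, v_c = √(μ/r) = 2.318 km/s.
Vis-viva on the transfer ellipse at r = 2.260×10^5 km gives v_t = √[μ(2/r − 1/a_t)] = 1.211 km/s.
Δv₁ = |v_t − v_c| = |1.211 − 2.318| = 1.107 km/s.

Δv₁ = 1.11 km/s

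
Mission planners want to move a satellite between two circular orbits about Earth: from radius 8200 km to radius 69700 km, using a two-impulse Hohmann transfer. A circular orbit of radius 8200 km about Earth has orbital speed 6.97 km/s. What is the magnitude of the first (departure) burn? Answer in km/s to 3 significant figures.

Δv₁ = 2.35 km/s

From the circular-orbit relation v² = μ/r at r = 8200 km: μ = v²r = (6.97)² × 8200 = 3.98363×10^5 km³/s².
Transfer-ellipse semi-major axis a_t = (r₁ + r₂)/2 = (8200 + 69700)/2 = 38950 km.
Circular speed at r = 8200 km: v_c = √(μ/r) = 6.970 km/s.
Transfer-orbit speed at the same r (vis-viva, a = a_t): v_t = √[μ(2/r − 1/a_t)] = 9.324 km/s.
Δv₁ = |v_t − v_c| = |9.324 − 6.970| = 2.354 km/s.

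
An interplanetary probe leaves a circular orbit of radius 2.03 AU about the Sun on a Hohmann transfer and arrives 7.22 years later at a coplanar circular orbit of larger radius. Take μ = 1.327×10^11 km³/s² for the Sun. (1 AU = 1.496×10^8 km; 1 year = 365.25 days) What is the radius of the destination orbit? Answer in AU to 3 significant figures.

In km: r₁ = 2.03 × 1.496×10^8 = 3.03688×10^8 km.
Transfer time t = 7.22 years × 365.25 × 86400 s = 2.27845872×10^8 s, and t = π√(a_t³/μ).
So a_t = (μ t²/π²)^(1/3) = (1.327×10^11 × (2.27845872×10^8)² / π²)^(1/3) = 8.8706×10^8 km.
Since a_t = (r₁ + r₂)/2, r₂ = 2a_t − r₁ = 2×8.8706×10^8 − 3.03688×10^8 = 1.470432×10^9 km.
In AU: r₂ = 1.470432×10^9 / 1.496×10^8 = 9.83 AU.

r₂ = 9.83 AU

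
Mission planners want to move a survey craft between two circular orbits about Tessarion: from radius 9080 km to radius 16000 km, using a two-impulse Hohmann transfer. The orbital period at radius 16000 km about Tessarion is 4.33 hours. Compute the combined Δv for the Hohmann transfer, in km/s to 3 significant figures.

Δv = 2.07 km/s

From Kepler's third law T² = 4π²r³/μ at r = 16000 km, T = 4.33 hours = 4.33 × 3600 s = 15588 s: μ = 4π²r³/T² = 6.65486×10^5 km³/s².
Semi-major axis of the transfer orbit: a_t = (9080 + 16000)/2 = 12540 km.
Circular speed at r₁: v₁ = √(μ/r₁) = √(6.65486×10^5/9080) = 8.56104 km/s.
Transfer-orbit speed at r₁ (vis-viva): v_p = √[μ(2/r₁ − 1/a_t)] = 9.67025 km/s.
First burn Δv₁ = |v_p − v₁| = 1.1092 km/s.
At r₂, v₂ = √(μ/r₂) = 6.449254 km/s.
Transfer-orbit speed at r₂: v_a = √[μ(2/r₂ − 1/a_t)] = 5.487867 km/s.
Second burn Δv₂ = |v₂ − v_a| = 0.96139 km/s.
Total Δv = Δv₁ + Δv₂ = 2.071 km/s.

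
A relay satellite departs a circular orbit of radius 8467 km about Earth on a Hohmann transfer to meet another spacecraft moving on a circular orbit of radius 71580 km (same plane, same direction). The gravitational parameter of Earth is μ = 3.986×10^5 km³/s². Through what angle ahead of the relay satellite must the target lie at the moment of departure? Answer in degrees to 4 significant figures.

φ = 104.7°

The Hohmann ellipse has a_t = (r₁ + r₂)/2 = 40023.5 km.
Transfer time t = π√(a_t³/μ) = 39840 s.
Target angular speed ω₂ = √(μ/r₂³) = 3.297×10^-5 rad/s.
Angle swept by the target during transfer: ω₂·t = 1.3135 rad = 75.26°.
The relay satellite traverses 180° on the transfer ellipse, so the target must lead by 180° − 75.26° = 104.7°.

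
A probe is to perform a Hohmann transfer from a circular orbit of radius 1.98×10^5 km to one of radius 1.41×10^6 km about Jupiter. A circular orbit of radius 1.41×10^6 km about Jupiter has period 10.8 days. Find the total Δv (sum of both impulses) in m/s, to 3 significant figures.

From Kepler's third law T² = 4π²r³/μ at r = 1.41×10^6 km, T = 10.8 days = 10.8 × 86400 s = 9.3312×10^5 s: μ = 4π²r³/T² = 1.27099×10^8 km³/s².
The Hohmann ellipse has a_t = (r₁ + r₂)/2 = 8.040×10^5 km.
Circular speed at r₁: v₁ = √(μ/r₁) = √(1.27099×10^8/1.980×10^5) = 25.336 km/s.
On the transfer ellipse at r₁, v² = μ(2/r − 1/a) gives v_p = √[μ(2/r₁ − 1/a_t)] = 33.552 km/s.
First burn Δv₁ = |v_p − v₁| = 8.216 km/s.
At r₂, v₂ = √(μ/r₂) = 9.4943 km/s.
Transfer-orbit speed at r₂: v_a = √[μ(2/r₂ − 1/a_t)] = 4.7116 km/s.
Second burn Δv₂ = |v₂ − v_a| = 4.783 km/s.
Total Δv = Δv₁ + Δv₂ = 13.00 km/s.

Δv = 13000 m/s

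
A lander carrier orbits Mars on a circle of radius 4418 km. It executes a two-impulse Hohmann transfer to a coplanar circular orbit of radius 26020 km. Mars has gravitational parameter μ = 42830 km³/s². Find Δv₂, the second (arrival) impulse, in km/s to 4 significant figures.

Δv₂ = 0.5917 km/s

Semi-major axis of the transfer orbit: a_t = (4418 + 26020)/2 = 15219 km.
Circular speed at r = 26020 km: v_c = √(μ/r) = 1.283 km/s.
Vis-viva on the transfer ellipse at r = 26020 km gives v_t = √[μ(2/r − 1/a_t)] = 0.6913 km/s.
Δv₂ = |v_t − v_c| = |0.6913 − 1.283| = 0.5917 km/s.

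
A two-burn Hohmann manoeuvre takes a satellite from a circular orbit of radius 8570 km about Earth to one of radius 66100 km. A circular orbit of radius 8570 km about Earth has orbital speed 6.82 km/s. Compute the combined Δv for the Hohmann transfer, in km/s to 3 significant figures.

Δv = 3.53 km/s

From the circular-orbit relation v² = μ/r at r = 8570 km: μ = v²r = (6.82)² × 8570 = 3.98611×10^5 km³/s².
Transfer-ellipse semi-major axis a_t = (r₁ + r₂)/2 = (8570 + 66100)/2 = 37335 km.
At r₁ the circular-orbit speed is v₁ = √(μ/r₁) = 6.820 km/s.
On the transfer ellipse at r₁, vis-viva gives v_p = √[μ(2/r₁ − 1/a_t)] = 9.075 km/s.
First burn Δv₁ = |v_p − v₁| = 2.255 km/s.
Circular speed at r₂: v₂ = √(μ/r₂) = 2.456 km/s.
Transfer-orbit speed at r₂: v_a = √[μ(2/r₂ − 1/a_t)] = 1.177 km/s.
Second burn Δv₂ = |v₂ − v_a| = 1.279 km/s.
Total Δv = Δv₁ + Δv₂ = 3.534 km/s.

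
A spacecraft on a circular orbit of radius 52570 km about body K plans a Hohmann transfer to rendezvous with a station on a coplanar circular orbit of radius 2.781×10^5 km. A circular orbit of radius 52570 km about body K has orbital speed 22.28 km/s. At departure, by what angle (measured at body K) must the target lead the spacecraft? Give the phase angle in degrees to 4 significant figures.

From the circular-orbit relation v² = μ/r at r = 52570 km: μ = v²r = (22.28)² × 52570 = 2.60957×10^7 km³/s².
Semi-major axis of the transfer orbit: a_t = (52570 + 2.781×10^5)/2 = 1.65335×10^5 km.
Transfer time t = π√(a_t³/μ) = 41340 s.
Target angular speed ω₂ = √(μ/r₂³) = 3.483×10^-5 rad/s.
Angle swept by the target during transfer: ω₂·t = 1.440 rad = 82.51°.
The spacecraft traverses 180° on the transfer ellipse, so the target must lead by 180° − 82.51° = 97.49°.

φ = 97.49°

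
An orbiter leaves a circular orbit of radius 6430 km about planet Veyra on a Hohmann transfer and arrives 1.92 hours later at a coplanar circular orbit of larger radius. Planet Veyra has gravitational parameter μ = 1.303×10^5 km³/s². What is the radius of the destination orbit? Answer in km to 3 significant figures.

r₂ = 10700 km

Transfer time t = 1.92 hours = 6912 s, and t = π√(a_t³/μ).
So a_t = (μ t²/π²)^(1/3) = (1.303×10^5 × (6912)² / π²)^(1/3) = 8576.0 km.
Since a_t = (r₁ + r₂)/2, r₂ = 2a_t − r₁ = 2×8576.0 − 6430 = 10722 km.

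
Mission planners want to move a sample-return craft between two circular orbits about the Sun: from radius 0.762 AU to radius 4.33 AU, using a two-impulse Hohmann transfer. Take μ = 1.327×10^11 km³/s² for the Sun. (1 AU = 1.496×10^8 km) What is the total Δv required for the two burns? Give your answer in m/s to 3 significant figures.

Δv = 16900 m/s

In km: r₁ = 0.762 × 1.496×10^8 = 1.139952×10^8 km; r₂ = 4.33 × 1.496×10^8 = 6.47768×10^8 km.
The Hohmann ellipse has a_t = (r₁ + r₂)/2 = 3.808816×10^8 km.
At r₁ the circular-orbit speed is v₁ = √(μ/r₁) = 34.119 km/s.
Transfer-orbit speed at r₁ (v² = μ(2/r − 1/a)): v_p = √[μ(2/r₁ − 1/a_t)] = 44.495 km/s.
First burn Δv₁ = |v_p − v₁| = 10.38 km/s.
Circular speed at r₂: v₂ = √(μ/r₂) = 14.313 km/s.
Transfer-orbit speed at r₂: v_a = √[μ(2/r₂ − 1/a_t)] = 7.8302 km/s.
Second burn Δv₂ = |v₂ − v_a| = 6.483 km/s.
Total Δv = Δv₁ + Δv₂ = 16.86 km/s.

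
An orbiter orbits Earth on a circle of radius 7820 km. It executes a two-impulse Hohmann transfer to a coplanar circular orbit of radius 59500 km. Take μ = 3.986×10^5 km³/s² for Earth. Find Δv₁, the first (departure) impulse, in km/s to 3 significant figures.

Transfer-ellipse semi-major axis a_t = (r₁ + r₂)/2 = (7820 + 59500)/2 = 33660 km.
On the circular orbit at r = 7820 km, v_c = √(μ/r) = 7.139 km/s.
Transfer-orbit speed at the same r (vis-viva, a = a_t): v_t = √[μ(2/r − 1/a_t)] = 9.492 km/s.
Δv₁ = |v_t − v_c| = |9.492 − 7.139| = 2.353 km/s.

Δv₁ = 2.35 km/s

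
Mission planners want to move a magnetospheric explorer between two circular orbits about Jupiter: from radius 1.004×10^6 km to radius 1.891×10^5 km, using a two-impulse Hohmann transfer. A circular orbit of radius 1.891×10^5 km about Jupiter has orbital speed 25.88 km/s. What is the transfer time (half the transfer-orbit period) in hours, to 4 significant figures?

From the circular-orbit relation v² = μ/r at r = 1.891×10^5 km: μ = v²r = (25.88)² × 1.891×10^5 = 1.26654×10^8 km³/s².
Semi-major axis of the transfer orbit: a_t = (1.004×10^6 + 1.891×10^5)/2 = 5.9655×10^5 km.
Half the transfer-orbit period gives t = π√(a_t³/μ) = 1.2862×10^5 s.
Converting: 1.2862×10^5 s ÷ 3600 s/hour = 35.73 hours.

t = 35.73 hours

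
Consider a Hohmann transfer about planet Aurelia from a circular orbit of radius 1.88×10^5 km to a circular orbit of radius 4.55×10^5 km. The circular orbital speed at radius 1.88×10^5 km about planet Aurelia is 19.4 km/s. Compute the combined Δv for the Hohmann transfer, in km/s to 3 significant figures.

From the circular-orbit relation v² = μ/r at r = 1.88×10^5 km: μ = v²r = (19.4)² × 1.88×10^5 = 7.07557×10^7 km³/s².
The Hohmann ellipse has a_t = (r₁ + r₂)/2 = 3.215×10^5 km.
Circular speed at r₁: v₁ = √(μ/r₁) = √(7.07557×10^7/1.880×10^5) = 19.400 km/s.
On the transfer ellipse at r₁, v² = μ(2/r − 1/a) gives v_p = √[μ(2/r₁ − 1/a_t)] = 23.079 km/s.
First burn Δv₁ = |v_p − v₁| = 3.679 km/s.
At r₂, v₂ = √(μ/r₂) = 12.47 km/s.
Transfer-orbit speed at r₂: v_a = √[μ(2/r₂ − 1/a_t)] = 9.536 km/s.
Second burn Δv₂ = |v₂ − v_a| = 2.934 km/s.
Total Δv = Δv₁ + Δv₂ = 6.613 km/s.

Δv = 6.61 km/s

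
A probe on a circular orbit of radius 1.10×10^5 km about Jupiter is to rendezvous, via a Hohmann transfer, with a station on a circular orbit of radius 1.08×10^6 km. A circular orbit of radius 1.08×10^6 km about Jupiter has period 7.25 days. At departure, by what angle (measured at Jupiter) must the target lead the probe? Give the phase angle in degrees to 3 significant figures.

φ = 106°

From Kepler's third law T² = 4π²r³/μ at r = 1.08×10^6 km, T = 7.25 days = 7.25 × 86400 s = 6.264×10^5 s: μ = 4π²r³/T² = 1.26744×10^8 km³/s².
Semi-major axis of the transfer orbit: a_t = (1.100×10^5 + 1.080×10^6)/2 = 5.950×10^5 km.
The half-period of the transfer ellipse is t = π√(a_t³/μ) = 1.2807×10^5 s.
The target's mean motion on its circular orbit is ω₂ = √(μ/r₂³) = 1.0031×10^-5 rad/s.
Angle swept by the target during transfer: ω₂·t = 1.2847 rad = 73.61°.
The probe traverses 180° on the transfer ellipse, so the target must lead by 180° − 73.61° = 106°.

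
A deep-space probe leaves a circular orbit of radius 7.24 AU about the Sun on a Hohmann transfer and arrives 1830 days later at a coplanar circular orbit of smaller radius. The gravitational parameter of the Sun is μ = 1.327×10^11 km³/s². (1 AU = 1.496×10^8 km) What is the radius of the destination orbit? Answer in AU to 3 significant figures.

In km: r₁ = 7.24 × 1.496×10^8 = 1.083104×10^9 km.
Transfer time t = 1830 days = 1.58112×10^8 s, and t = π√(a_t³/μ).
So a_t = (μ t²/π²)^(1/3) = (1.327×10^11 × (1.58112×10^8)² / π²)^(1/3) = 6.9529×10^8 km.
Since a_t = (r₁ + r₂)/2, r₂ = 2a_t − r₁ = 2×6.9529×10^8 − 1.083104×10^9 = 3.07476×10^8 km.
In AU: r₂ = 3.07476×10^8 / 1.496×10^8 = 2.06 AU.

r₂ = 2.06 AU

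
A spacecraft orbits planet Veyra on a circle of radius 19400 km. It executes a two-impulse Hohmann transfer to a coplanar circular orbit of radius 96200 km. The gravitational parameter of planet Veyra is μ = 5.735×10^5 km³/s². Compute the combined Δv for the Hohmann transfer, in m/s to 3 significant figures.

Δv = 2600 m/s

Semi-major axis of the transfer orbit: a_t = (19400 + 96200)/2 = 57800 km.
At r₁ the circular-orbit speed is v₁ = √(μ/r₁) = 5.437 km/s.
On the transfer ellipse at r₁, v² = μ(2/r − 1/a) gives v_p = √[μ(2/r₁ − 1/a_t)] = 7.014 km/s.
First burn Δv₁ = |v_p − v₁| = 1.577 km/s.
At r₂, v₂ = √(μ/r₂) = 2.442 km/s.
Transfer-orbit speed at r₂: v_a = √[μ(2/r₂ − 1/a_t)] = 1.415 km/s.
Second burn Δv₂ = |v₂ − v_a| = 1.027 km/s.
Δv = Δv₁ + Δv₂ = 1.577 + 1.027 = 2.604 km/s.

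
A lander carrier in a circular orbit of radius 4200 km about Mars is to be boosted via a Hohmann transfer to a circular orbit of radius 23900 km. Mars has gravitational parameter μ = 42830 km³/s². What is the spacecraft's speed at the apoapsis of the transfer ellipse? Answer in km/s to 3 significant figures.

v = 0.732 km/s

The Hohmann ellipse has a_t = (r₁ + r₂)/2 = 14050 km.
The apoapsis of the transfer ellipse is at r = 23900 km.
From the vis-viva equation, v = √[μ(2/r − 1/a_t)] = 0.7319 km/s.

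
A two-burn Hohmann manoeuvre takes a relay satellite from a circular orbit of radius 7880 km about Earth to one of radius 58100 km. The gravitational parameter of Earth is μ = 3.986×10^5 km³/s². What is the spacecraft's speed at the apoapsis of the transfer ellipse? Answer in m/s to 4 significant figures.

Transfer-ellipse semi-major axis a_t = (r₁ + r₂)/2 = (7880 + 58100)/2 = 32990 km.
The apoapsis of the transfer ellipse is at r = 58100 km.
Vis-viva: v = √[μ(2/r − 1/a_t)] = √[3.986×10^5 × (2/58100 − 1/32990)] = 1.280 km/s.

v = 1280 m/s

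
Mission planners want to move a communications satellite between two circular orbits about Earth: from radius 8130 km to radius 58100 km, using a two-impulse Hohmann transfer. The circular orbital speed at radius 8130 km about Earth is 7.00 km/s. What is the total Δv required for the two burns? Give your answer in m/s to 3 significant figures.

From the circular-orbit relation v² = μ/r at r = 8130 km: μ = v²r = (7.00)² × 8130 = 3.98370×10^5 km³/s².
Transfer-ellipse semi-major axis a_t = (r₁ + r₂)/2 = (8130 + 58100)/2 = 33115 km.
Circular speed at r₁: v₁ = √(μ/r₁) = √(3.98370×10^5/8130) = 7.000 km/s.
On the transfer ellipse at r₁, v² = μ(2/r − 1/a) gives v_p = √[μ(2/r₁ − 1/a_t)] = 9.272 km/s.
First burn Δv₁ = |v_p − v₁| = 2.272 km/s.
At r₂, v₂ = √(μ/r₂) = 2.6185 km/s.
Transfer-orbit speed at r₂: v_a = √[μ(2/r₂ − 1/a_t)] = 1.2974 km/s.
Second burn Δv₂ = |v₂ − v_a| = 1.321 km/s.
Total Δv = Δv₁ + Δv₂ = 3.593 km/s.

Δv = 3590 m/s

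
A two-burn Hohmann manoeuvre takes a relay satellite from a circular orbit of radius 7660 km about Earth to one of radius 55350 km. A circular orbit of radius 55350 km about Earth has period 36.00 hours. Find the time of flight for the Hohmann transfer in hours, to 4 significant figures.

From Kepler's third law T² = 4π²r³/μ at r = 55350 km, T = 36.00 hours = 36.00 × 3600 s = 1.296×10^5 s: μ = 4π²r³/T² = 3.98568×10^5 km³/s².
Transfer-ellipse semi-major axis a_t = (r₁ + r₂)/2 = (7660 + 55350)/2 = 31505 km.
Transfer time t = π√(a_t³/μ) = π√((31505)³ / 3.98568×10^5) = 27827 s.
Converting: 27827 s ÷ 3600 s/hour = 7.730 hours.

t = 7.730 hours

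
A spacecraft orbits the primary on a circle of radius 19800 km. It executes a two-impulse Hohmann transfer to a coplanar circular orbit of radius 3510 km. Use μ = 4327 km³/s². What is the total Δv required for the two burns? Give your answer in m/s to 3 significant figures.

Semi-major axis of the transfer orbit: a_t = (19800 + 3510)/2 = 11655 km.
Circular speed at r₁: v₁ = √(μ/r₁) = √(4327/19800) = 0.46748 km/s.
Transfer-orbit speed at r₁ (vis-viva equation): v_a = √[μ(2/r₁ − 1/a_t)] = 0.25654 km/s.
First burn Δv₁ = |v_a − v₁| = 0.2109 km/s.
At r₂, v₂ = √(μ/r₂) = 1.1103 km/s.
Transfer-orbit speed at r₂: v_p = √[μ(2/r₂ − 1/a_t)] = 1.4472 km/s.
Second burn Δv₂ = |v₂ − v_p| = 0.3369 km/s.
Total Δv = Δv₁ + Δv₂ = 0.5478 km/s.

Δv = 548 m/s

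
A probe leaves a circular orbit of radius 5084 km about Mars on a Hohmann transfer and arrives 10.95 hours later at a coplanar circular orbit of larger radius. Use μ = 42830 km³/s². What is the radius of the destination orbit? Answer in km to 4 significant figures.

Transfer time t = 10.95 hours = 39420 s, and t = π√(a_t³/μ).
So a_t = (μ t²/π²)^(1/3) = (42830 × (39420)² / π²)^(1/3) = 18893 km.
Since a_t = (r₁ + r₂)/2, r₂ = 2a_t − r₁ = 2×18893 − 5084 = 32702 km.

r₂ = 32700 km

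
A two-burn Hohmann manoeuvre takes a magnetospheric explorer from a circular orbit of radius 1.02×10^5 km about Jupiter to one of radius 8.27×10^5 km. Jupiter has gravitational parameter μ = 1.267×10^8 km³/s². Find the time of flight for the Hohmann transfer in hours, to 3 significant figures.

t = 24.5 hours

Transfer-ellipse semi-major axis a_t = (r₁ + r₂)/2 = (1.020×10^5 + 8.270×10^5)/2 = 4.645×10^5 km.
Half the transfer-orbit period gives t = π√(a_t³/μ) = 88360 s.
Converting: 88360 s ÷ 3600 s/hour = 24.5 hours.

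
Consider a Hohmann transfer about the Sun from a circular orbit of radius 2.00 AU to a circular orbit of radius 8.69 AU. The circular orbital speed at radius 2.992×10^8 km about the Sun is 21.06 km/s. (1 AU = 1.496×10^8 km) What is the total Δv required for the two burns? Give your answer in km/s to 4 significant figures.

Δv = 9.716 km/s

From the circular-orbit relation v² = μ/r at r = 2.992×10^8 km: μ = v²r = (21.06)² × 2.992×10^8 = 1.32702×10^11 km³/s².
In km: r₁ = 2.00 × 1.496×10^8 = 2.992×10^8 km; r₂ = 8.69 × 1.496×10^8 = 1.300024×10^9 km.
Semi-major axis of the transfer orbit: a_t = (2.992×10^8 + 1.300024×10^9)/2 = 7.99612×10^8 km.
Circular speed at r₁: v₁ = √(μ/r₁) = √(1.32702×10^11/2.992×10^8) = 21.060 km/s.
On the transfer ellipse at r₁, v² = μ(2/r − 1/a) gives v_p = √[μ(2/r₁ − 1/a_t)] = 26.853 km/s.
First burn Δv₁ = |v_p − v₁| = 5.793 km/s.
Circular speed at r₂: v₂ = √(μ/r₂) = 10.103 km/s.
Transfer-orbit speed at r₂: v_a = √[μ(2/r₂ − 1/a_t)] = 6.1802 km/s.
Second burn Δv₂ = |v₂ − v_a| = 3.923 km/s.
Δv = Δv₁ + Δv₂ = 5.793 + 3.923 = 9.716 km/s.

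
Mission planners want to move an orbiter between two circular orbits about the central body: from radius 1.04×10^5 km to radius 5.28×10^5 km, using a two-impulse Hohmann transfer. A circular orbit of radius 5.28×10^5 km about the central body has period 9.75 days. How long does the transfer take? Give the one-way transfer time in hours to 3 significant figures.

From Kepler's third law T² = 4π²r³/μ at r = 5.28×10^5 km, T = 9.75 days = 9.75 × 86400 s = 8.424×10^5 s: μ = 4π²r³/T² = 8.18889×10^6 km³/s².
The Hohmann ellipse has a_t = (r₁ + r₂)/2 = 3.160×10^5 km.
By Kepler's third law the transfer-orbit period is T = 2π√(a_t³/μ), so t = T/2 = 1.950×10^5 s.
Converting: 1.950×10^5 s ÷ 3600 s/hour = 54.2 hours.

t = 54.2 hours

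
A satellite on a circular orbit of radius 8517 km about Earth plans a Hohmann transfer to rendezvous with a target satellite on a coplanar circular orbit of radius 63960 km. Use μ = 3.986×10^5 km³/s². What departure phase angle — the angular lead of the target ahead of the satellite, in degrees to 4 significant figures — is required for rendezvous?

The Hohmann ellipse has a_t = (r₁ + r₂)/2 = 36238.5 km.
Transfer time t = π√(a_t³/μ) = 34327.1 s.
The target's mean motion on its circular orbit is ω₂ = √(μ/r₂³) = 3.90307×10^-5 rad/s.
Angle swept by the target during transfer: ω₂·t = 1.33981 rad = 76.77°.
The satellite traverses 180° on the transfer ellipse, so the target must lead by 180° − 76.77° = 103.2°.

φ = 103.2°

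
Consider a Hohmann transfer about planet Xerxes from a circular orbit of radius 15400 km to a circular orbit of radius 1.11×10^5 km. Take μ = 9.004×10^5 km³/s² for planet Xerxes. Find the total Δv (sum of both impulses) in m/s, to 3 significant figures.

Semi-major axis of the transfer orbit: a_t = (15400 + 1.110×10^5)/2 = 63200 km.
At r₁ the circular-orbit speed is v₁ = √(μ/r₁) = 7.64641 km/s.
On the transfer ellipse at r₁, v² = μ(2/r − 1/a) gives v_p = √[μ(2/r₁ − 1/a_t)] = 10.1335 km/s.
First burn Δv₁ = |v_p − v₁| = 2.487 km/s.
At r₂, v₂ = √(μ/r₂) = 2.848 km/s.
Transfer-orbit speed at r₂: v_a = √[μ(2/r₂ − 1/a_t)] = 1.406 km/s.
Second burn Δv₂ = |v₂ − v_a| = 1.442 km/s.
Δv = Δv₁ + Δv₂ = 2.487 + 1.442 = 3.929 km/s.

Δv = 3930 m/s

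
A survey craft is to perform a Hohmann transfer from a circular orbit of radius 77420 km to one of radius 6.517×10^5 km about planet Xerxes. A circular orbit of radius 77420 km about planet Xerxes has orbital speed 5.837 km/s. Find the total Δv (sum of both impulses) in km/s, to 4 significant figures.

From the circular-orbit relation v² = μ/r at r = 77420 km: μ = v²r = (5.837)² × 77420 = 2.63774×10^6 km³/s².
Semi-major axis of the transfer orbit: a_t = (77420 + 6.517×10^5)/2 = 3.6456×10^5 km.
Circular speed at r₁: v₁ = √(μ/r₁) = √(2.63774×10^6/77420) = 5.837 km/s.
On the transfer ellipse at r₁, vis-viva equation gives v_p = √[μ(2/r₁ − 1/a_t)] = 7.804 km/s.
First burn Δv₁ = |v_p − v₁| = 1.967 km/s.
Circular speed at r₂: v₂ = √(μ/r₂) = 2.012 km/s.
Transfer-orbit speed at r₂: v_a = √[μ(2/r₂ − 1/a_t)] = 0.9271 km/s.
Second burn Δv₂ = |v₂ − v_a| = 1.085 km/s.
Total Δv = Δv₁ + Δv₂ = 3.052 km/s.

Δv = 3.052 km/s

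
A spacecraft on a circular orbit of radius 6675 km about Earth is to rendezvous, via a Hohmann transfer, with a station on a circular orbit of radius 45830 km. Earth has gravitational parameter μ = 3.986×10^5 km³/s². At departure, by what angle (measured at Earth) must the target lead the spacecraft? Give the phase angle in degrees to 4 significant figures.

φ = 102.0°

Transfer-ellipse semi-major axis a_t = (r₁ + r₂)/2 = (6675 + 45830)/2 = 26252.5 km.
Transfer time t = π√(a_t³/μ) = 21170 s.
The target's mean motion on its circular orbit is ω₂ = √(μ/r₂³) = 6.435×10^-5 rad/s.
Angle swept by the target during transfer: ω₂·t = 1.362 rad = 78.04°.
The spacecraft traverses 180° on the transfer ellipse, so the target must lead by 180° − 78.04° = 102.0°.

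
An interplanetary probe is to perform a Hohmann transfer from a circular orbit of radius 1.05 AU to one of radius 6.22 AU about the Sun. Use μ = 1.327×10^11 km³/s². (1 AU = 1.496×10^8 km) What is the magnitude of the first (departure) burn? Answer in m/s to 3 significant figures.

In km: r₁ = 1.05 × 1.496×10^8 = 1.5708×10^8 km; r₂ = 6.22 × 1.496×10^8 = 9.30512×10^8 km.
The Hohmann ellipse has a_t = (r₁ + r₂)/2 = 5.43796×10^8 km.
Circular speed at r = 1.5708×10^8 km: v_c = √(μ/r) = 29.0653 km/s.
Transfer-orbit speed at the same r (vis-viva, a = a_t): v_t = √[μ(2/r − 1/a_t)] = 38.0205 km/s.
Δv₁ = |v_t − v_c| = |38.0205 − 29.0653| = 8.955 km/s.

Δv₁ = 8960 m/s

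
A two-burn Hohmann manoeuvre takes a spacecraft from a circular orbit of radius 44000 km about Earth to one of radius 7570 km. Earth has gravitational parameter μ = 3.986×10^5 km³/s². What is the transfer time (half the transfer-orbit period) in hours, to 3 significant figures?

t = 5.72 hours

The Hohmann ellipse has a_t = (r₁ + r₂)/2 = 25785 km.
Transfer time t = π√(a_t³/μ) = π√((25785)³ / 3.986×10^5) = 20600 s.
Converting: 20600 s ÷ 3600 s/hour = 5.72 hours.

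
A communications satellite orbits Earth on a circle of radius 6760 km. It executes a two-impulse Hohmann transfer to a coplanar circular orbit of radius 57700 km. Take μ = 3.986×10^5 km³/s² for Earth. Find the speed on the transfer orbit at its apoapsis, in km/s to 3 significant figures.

The Hohmann ellipse has a_t = (r₁ + r₂)/2 = 32230 km.
The apoapsis of the transfer ellipse is at r = 57700 km.
Vis-viva: v = √[μ(2/r − 1/a_t)] = √[3.986×10^5 × (2/57700 − 1/32230)] = 1.204 km/s.

v = 1.20 km/s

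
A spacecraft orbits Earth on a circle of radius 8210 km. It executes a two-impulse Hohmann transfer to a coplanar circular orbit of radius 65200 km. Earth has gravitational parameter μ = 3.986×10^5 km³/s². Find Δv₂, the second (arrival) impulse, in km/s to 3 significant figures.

Transfer-ellipse semi-major axis a_t = (r₁ + r₂)/2 = (8210 + 65200)/2 = 36705 km.
On the circular orbit at r = 65200 km, v_c = √(μ/r) = 2.4725 km/s.
Transfer-orbit speed at the same r (vis-viva, a = a_t): v_t = √[μ(2/r − 1/a_t)] = 1.1694 km/s.
Δv₂ = |v_t − v_c| = |1.1694 − 2.4725| = 1.303 km/s.

Δv₂ = 1.30 km/s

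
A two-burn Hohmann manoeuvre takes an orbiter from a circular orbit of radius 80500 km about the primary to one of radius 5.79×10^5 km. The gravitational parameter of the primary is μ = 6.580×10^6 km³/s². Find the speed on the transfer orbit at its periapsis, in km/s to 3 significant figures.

Semi-major axis of the transfer orbit: a_t = (80500 + 5.790×10^5)/2 = 3.2975×10^5 km.
The periapsis of the transfer ellipse is at r = 80500 km.
Applying v² = μ(2/r − 1/a_t): v = 11.98 km/s.

v = 12.0 km/s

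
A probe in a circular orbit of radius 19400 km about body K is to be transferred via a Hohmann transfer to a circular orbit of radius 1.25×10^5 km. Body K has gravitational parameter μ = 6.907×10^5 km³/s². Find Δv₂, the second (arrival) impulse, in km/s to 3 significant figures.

The Hohmann ellipse has a_t = (r₁ + r₂)/2 = 72200 km.
On the circular orbit at r = 1.250×10^5 km, v_c = √(μ/r) = 2.3507 km/s.
Transfer-orbit speed at the same r (vis-viva, a = a_t): v_t = √[μ(2/r − 1/a_t)] = 1.2185 km/s.
Δv₂ = |v_t − v_c| = |1.2185 − 2.3507| = 1.132 km/s.

Δv₂ = 1.13 km/s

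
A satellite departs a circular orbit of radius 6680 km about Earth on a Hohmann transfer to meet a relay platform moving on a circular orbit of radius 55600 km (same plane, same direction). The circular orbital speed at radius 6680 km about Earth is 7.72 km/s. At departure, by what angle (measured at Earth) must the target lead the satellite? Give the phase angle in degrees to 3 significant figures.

From the circular-orbit relation v² = μ/r at r = 6680 km: μ = v²r = (7.72)² × 6680 = 3.98117×10^5 km³/s².
The Hohmann ellipse has a_t = (r₁ + r₂)/2 = 31140 km.
Transfer time t = π√(a_t³/μ) = 27360 s.
Target angular speed ω₂ = √(μ/r₂³) = 4.813×10^-5 rad/s.
Angle swept by the target during transfer: ω₂·t = 1.3168 rad = 75.45°.
The satellite traverses 180° on the transfer ellipse, so the target must lead by 180° − 75.45° = 105°.

φ = 105°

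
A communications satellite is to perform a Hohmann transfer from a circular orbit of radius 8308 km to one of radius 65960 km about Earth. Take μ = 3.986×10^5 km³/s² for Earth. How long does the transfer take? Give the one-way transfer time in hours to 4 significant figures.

t = 9.891 hours

Semi-major axis of the transfer orbit: a_t = (8308 + 65960)/2 = 37134 km.
Transfer time t = π√(a_t³/μ) = π√((37134)³ / 3.986×10^5) = 35607 s.
Converting: 35607 s ÷ 3600 s/hour = 9.891 hours.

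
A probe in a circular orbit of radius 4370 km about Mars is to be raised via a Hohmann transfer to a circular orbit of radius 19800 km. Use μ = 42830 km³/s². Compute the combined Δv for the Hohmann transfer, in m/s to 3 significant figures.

The Hohmann ellipse has a_t = (r₁ + r₂)/2 = 12085 km.
Circular speed at r₁: v₁ = √(μ/r₁) = √(42830/4370) = 3.1306 km/s.
Transfer-orbit speed at r₁ (v² = μ(2/r − 1/a)): v_p = √[μ(2/r₁ − 1/a_t)] = 4.0072 km/s.
First burn Δv₁ = |v_p − v₁| = 0.8766 km/s.
At r₂, v₂ = √(μ/r₂) = 1.47076 km/s.
Transfer-orbit speed at r₂: v_a = √[μ(2/r₂ − 1/a_t)] = 0.884421 km/s.
Second burn Δv₂ = |v₂ − v_a| = 0.5863 km/s.
Total Δv = Δv₁ + Δv₂ = 1.463 km/s.

Δv = 1460 m/s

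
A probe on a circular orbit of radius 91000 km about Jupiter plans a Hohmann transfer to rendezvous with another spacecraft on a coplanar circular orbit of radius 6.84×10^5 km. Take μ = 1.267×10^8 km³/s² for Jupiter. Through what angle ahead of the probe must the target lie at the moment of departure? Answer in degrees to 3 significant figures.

φ = 103°

Semi-major axis of the transfer orbit: a_t = (91000 + 6.840×10^5)/2 = 3.875×10^5 km.
Transfer time t = π√(a_t³/μ) = 67324 s.
The target's mean motion on its circular orbit is ω₂ = √(μ/r₂³) = 1.9898×10^-5 rad/s.
Angle swept by the target during transfer: ω₂·t = 1.3396 rad = 76.75°.
Arrival is 180° from departure on the ellipse, so φ = 180° − 76.75° = 103°.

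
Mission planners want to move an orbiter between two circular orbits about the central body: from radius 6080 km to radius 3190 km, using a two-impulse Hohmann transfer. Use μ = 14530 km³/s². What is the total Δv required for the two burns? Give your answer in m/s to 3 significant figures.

The Hohmann ellipse has a_t = (r₁ + r₂)/2 = 4635 km.
At r₁ the circular-orbit speed is v₁ = √(μ/r₁) = 1.54590 km/s.
Transfer-orbit speed at r₁ (vis-viva): v_a = √[μ(2/r₁ − 1/a_t)] = 1.28248 km/s.
First burn Δv₁ = |v_a − v₁| = 0.26342 km/s.
At r₂, v₂ = √(μ/r₂) = 2.134212 km/s.
Transfer-orbit speed at r₂: v_p = √[μ(2/r₂ − 1/a_t)] = 2.444356 km/s.
Second burn Δv₂ = |v₂ − v_p| = 0.31014 km/s.
Δv = Δv₁ + Δv₂ = 0.26342 + 0.31014 = 0.5736 km/s.

Δv = 574 m/s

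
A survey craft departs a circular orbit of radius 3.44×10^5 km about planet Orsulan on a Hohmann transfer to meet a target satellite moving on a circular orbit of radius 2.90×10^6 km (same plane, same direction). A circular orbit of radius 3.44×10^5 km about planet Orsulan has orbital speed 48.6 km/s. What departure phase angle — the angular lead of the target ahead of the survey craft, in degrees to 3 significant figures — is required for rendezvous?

φ = 105°

From the circular-orbit relation v² = μ/r at r = 3.44×10^5 km: μ = v²r = (48.6)² × 3.44×10^5 = 8.12514×10^8 km³/s².
The Hohmann ellipse has a_t = (r₁ + r₂)/2 = 1.622×10^6 km.
The half-period of the transfer ellipse is t = π√(a_t³/μ) = 2.277×10^5 s.
Target angular speed ω₂ = √(μ/r₂³) = 5.772×10^-6 rad/s.
Angle swept by the target during transfer: ω₂·t = 1.314 rad = 75.29°.
Arrival is 180° from departure on the ellipse, so φ = 180° − 75.29° = 105°.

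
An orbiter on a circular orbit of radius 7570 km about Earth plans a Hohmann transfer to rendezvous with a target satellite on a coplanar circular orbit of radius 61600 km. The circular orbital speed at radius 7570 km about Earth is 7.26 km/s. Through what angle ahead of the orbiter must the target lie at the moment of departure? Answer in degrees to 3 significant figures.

From the circular-orbit relation v² = μ/r at r = 7570 km: μ = v²r = (7.26)² × 7570 = 3.98997×10^5 km³/s².
The Hohmann ellipse has a_t = (r₁ + r₂)/2 = 34585 km.
The half-period of the transfer ellipse is t = π√(a_t³/μ) = 31988.7 s.
The target's mean motion on its circular orbit is ω₂ = √(μ/r₂³) = 4.13155×10^-5 rad/s.
Angle swept by the target during transfer: ω₂·t = 1.3216 rad = 75.72°.
The orbiter traverses 180° on the transfer ellipse, so the target must lead by 180° − 75.72° = 104°.

φ = 104°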